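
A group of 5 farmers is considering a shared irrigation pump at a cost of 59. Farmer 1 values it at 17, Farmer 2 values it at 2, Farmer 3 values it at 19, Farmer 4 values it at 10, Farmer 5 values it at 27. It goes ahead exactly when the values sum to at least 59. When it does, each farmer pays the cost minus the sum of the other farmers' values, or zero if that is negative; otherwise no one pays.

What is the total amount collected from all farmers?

15

Total value 75 ≥ cost 59, so it is built.
Farmer 1: others sum to 58; max(0, 59 - 58) = 1.
Farmer 2: others sum to 73; max(0, 59 - 73) = 0.
Farmer 3: others sum to 56; max(0, 59 - 56) = 3.
Farmer 4: others sum to 65; max(0, 59 - 65) = 0.
Farmer 5: others sum to 48; max(0, 59 - 48) = 11.
Total collected = 1 + 0 + 3 + 0 + 11 = 15.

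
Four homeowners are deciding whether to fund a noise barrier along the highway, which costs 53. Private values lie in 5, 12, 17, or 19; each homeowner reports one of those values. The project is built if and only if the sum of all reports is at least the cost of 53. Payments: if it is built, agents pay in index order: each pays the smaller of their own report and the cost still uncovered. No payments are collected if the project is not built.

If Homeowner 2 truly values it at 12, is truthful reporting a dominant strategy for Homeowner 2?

No

Consider the case where Homeowner 1 reports 12, Homeowner 3 reports 17 and Homeowner 4 reports 19.
Truthful report 12: project built, pays 12, utility 12 - 12 = 0.
Report 5 instead: project built, pays 5, utility 12 - 5 = 7.
Since 7 > 0, reporting 5 is strictly better here, so truthful reporting is not dominant.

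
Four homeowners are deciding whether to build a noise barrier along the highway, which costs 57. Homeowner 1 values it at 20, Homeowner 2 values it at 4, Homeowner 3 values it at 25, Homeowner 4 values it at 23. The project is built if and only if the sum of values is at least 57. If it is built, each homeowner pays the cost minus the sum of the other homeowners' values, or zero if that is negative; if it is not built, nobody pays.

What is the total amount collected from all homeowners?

Total value 72 ≥ cost 57, so it is built.
Homeowner 1: others sum to 52; max(0, 57 - 52) = 5.
Homeowner 2: others sum to 68; max(0, 57 - 68) = 0.
Homeowner 3: others sum to 47; max(0, 57 - 47) = 10.
Homeowner 4: others sum to 49; max(0, 57 - 49) = 8.
Total collected = 5 + 0 + 10 + 8 = 23.

23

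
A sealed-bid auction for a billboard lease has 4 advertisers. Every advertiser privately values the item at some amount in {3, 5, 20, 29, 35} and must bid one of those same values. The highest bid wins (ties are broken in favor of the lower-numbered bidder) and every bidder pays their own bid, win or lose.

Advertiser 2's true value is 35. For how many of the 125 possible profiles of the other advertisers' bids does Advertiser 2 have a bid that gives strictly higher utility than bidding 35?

73

Others bid (3, 3, 3): truth gives 0; bid 5 gives 30 > 0. Violating.
Others bid (3, 3, 5): truth gives 0; bid 5 gives 30 > 0. Violating.
Others bid (3, 3, 20): truth gives 0; bid 20 gives 15 > 0. Violating.
Others bid (3, 3, 29): truth gives 0; bid 29 gives 6 > 0. Violating.
Others bid (3, 3, 35): truth gives 0; no alternative beats it.
Others bid (3, 5, 35): truth gives 0; no alternative beats it.
(Checking all 125 profiles: 73 have a profitable deviation, 52 do not.)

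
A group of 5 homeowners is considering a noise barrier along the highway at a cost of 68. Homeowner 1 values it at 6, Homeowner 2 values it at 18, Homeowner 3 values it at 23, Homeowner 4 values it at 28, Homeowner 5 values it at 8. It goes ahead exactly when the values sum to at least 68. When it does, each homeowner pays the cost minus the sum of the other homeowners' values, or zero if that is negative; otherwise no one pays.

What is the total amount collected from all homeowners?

Total value 83 ≥ cost 68, so it is built.
Homeowner 1: others sum to 77; max(0, 68 - 77) = 0.
Homeowner 2: others sum to 65; max(0, 68 - 65) = 3.
Homeowner 3: others sum to 60; max(0, 68 - 60) = 8.
Homeowner 4: others sum to 55; max(0, 68 - 55) = 13.
Homeowner 5: others sum to 75; max(0, 68 - 75) = 0.
Total collected = 0 + 3 + 8 + 13 + 0 = 24.

24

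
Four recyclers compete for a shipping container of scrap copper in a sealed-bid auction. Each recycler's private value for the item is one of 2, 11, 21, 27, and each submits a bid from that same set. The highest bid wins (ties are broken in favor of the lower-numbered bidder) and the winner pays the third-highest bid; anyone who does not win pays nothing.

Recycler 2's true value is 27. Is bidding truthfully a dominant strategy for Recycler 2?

Yes

Check each profile of the others' bids and compare truth against every alternative bid.
Others bid (2, 2, 27): truth gives 25, best alternative gives 0.
Others bid (2, 27, 2): truth gives 25, best alternative gives 0.
Others bid (21, 2, 2): truth gives 25, best alternative gives 0.
Others bid (2, 11, 27): truth gives 16, best alternative gives 0.
Others bid (2, 27, 11): truth gives 16, best alternative gives 0.
Others bid (11, 2, 27): truth gives 16, best alternative gives 0.
(Remaining 58 profiles checked similarly; truth is weakly best in each.)
In every case the truthful bid is at least as good as any alternative, so it is a dominant strategy.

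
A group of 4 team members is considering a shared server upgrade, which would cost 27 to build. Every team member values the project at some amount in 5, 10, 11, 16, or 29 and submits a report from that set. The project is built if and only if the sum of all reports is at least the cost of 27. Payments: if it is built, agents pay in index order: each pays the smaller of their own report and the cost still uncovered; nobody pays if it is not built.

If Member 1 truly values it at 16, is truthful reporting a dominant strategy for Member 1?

Consider the case where Member 2 reports 5, Member 3 reports 5 and Member 4 reports 10.
Truthful report 16: project built, pays 16, utility 16 - 16 = 0.
Report 10 instead: project built, pays 10, utility 16 - 10 = 6.
Since 6 > 0, reporting 10 is strictly better here, so truthful reporting is not dominant.

No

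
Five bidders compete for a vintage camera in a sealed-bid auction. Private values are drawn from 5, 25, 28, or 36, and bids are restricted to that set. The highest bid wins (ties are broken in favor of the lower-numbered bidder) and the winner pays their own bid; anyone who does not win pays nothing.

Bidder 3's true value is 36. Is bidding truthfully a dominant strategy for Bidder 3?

Consider the case where Bidder 1 bids 5, Bidder 2 bids 5, Bidder 4 bids 5 and Bidder 5 bids 5.
Truthful bid 36: wins, pays 36, utility 36 - 36 = 0.
Bid 25 instead: wins, pays 25, utility 36 - 25 = 11.
Since 11 > 0, bidding 25 is strictly better here, so truthful bidding is not dominant.

No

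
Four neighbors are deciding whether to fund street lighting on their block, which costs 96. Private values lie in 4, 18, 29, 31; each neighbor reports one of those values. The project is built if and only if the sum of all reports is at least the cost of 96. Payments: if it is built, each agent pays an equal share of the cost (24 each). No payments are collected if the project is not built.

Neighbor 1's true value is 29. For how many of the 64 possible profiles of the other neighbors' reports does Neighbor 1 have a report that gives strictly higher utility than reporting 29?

Others report (4, 31, 31): truth gives 0; report 31 gives 5 > 0. Violating.
Others report (18, 18, 29): truth gives 0; report 31 gives 5 > 0. Violating.
Others report (18, 29, 18): truth gives 0; report 31 gives 5 > 0. Violating.
Others report (29, 18, 18): truth gives 0; report 31 gives 5 > 0. Violating.
Others report (4, 4, 4): truth gives 0; no alternative beats it.
Others report (4, 4, 18): truth gives 0; no alternative beats it.
(Checking all 64 profiles: 6 have a profitable deviation, 58 do not.)

6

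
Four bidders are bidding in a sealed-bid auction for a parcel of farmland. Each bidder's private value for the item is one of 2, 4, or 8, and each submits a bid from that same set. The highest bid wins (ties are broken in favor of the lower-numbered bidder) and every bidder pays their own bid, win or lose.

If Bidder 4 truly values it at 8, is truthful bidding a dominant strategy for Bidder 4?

Consider the case where Bidder 1 bids 2, Bidder 2 bids 2 and Bidder 3 bids 2.
Truthful bid 8: wins, pays 8, utility 8 - 8 = 0.
Bid 4 instead: wins, pays 4, utility 8 - 4 = 4.
Since 4 > 0, bidding 4 is strictly better here, so truthful bidding is not dominant.

No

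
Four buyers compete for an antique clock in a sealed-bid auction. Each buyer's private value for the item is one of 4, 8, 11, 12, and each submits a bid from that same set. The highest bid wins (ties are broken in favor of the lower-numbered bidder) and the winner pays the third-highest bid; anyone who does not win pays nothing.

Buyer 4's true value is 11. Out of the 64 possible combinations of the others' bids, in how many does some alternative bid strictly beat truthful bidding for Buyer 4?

12

Others bid (4, 4, 11): truth gives 0; bid 12 gives 7 > 0. Violating.
Others bid (4, 8, 11): truth gives 0; bid 12 gives 3 > 0. Violating.
Others bid (4, 11, 4): truth gives 0; bid 12 gives 7 > 0. Violating.
Others bid (4, 11, 8): truth gives 0; bid 12 gives 3 > 0. Violating.
Others bid (4, 4, 4): truth gives 7; no alternative beats it.
Others bid (4, 4, 8): truth gives 7; no alternative beats it.
(Checking all 64 profiles: 12 have a profitable deviation, 52 do not.)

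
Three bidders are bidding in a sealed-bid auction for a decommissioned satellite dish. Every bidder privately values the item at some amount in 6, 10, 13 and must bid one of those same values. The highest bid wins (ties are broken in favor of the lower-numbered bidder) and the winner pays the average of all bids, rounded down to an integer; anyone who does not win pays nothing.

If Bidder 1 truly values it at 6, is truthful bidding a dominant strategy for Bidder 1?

Check each profile of the others' bids and compare truth against every alternative bid.
Others bid (10, 10): truth gives 0, best alternative gives -4.
Others bid (6, 10): truth gives 0, best alternative gives -2.
Others bid (10, 6): truth gives 0, best alternative gives -2.
Others bid (6, 6): truth gives 0, best alternative gives -1.
Others bid (6, 13): truth gives 0, best alternative gives 0.
Others bid (10, 13): truth gives 0, best alternative gives 0.
(Remaining 3 profiles checked similarly; truth is weakly best in each.)
In every case the truthful bid is at least as good as any alternative, so it is a dominant strategy.

Yes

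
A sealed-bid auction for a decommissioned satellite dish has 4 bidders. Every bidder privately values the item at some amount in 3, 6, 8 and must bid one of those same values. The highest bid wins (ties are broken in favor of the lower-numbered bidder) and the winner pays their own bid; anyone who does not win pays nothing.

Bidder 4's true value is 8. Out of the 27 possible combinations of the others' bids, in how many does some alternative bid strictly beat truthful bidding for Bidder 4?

Others bid (3, 3, 3): truth gives 0; bid 6 gives 2 > 0. Violating.
Others bid (3, 3, 6): truth gives 0; no alternative beats it.
Others bid (3, 3, 8): truth gives 0; no alternative beats it.
(Checking all 27 profiles: 1 has a profitable deviation, 26 do not.)

1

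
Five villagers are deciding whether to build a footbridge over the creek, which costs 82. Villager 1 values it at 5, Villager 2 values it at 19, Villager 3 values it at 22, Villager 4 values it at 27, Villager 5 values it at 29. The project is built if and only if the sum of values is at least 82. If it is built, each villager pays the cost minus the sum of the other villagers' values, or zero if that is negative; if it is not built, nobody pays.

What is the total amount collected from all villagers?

Total value 102 ≥ cost 82, so it is built.
Villager 1: others sum to 97; max(0, 82 - 97) = 0.
Villager 2: others sum to 83; max(0, 82 - 83) = 0.
Villager 3: others sum to 80; max(0, 82 - 80) = 2.
Villager 4: others sum to 75; max(0, 82 - 75) = 7.
Villager 5: others sum to 73; max(0, 82 - 73) = 9.
Total collected = 0 + 0 + 2 + 7 + 9 = 18.

18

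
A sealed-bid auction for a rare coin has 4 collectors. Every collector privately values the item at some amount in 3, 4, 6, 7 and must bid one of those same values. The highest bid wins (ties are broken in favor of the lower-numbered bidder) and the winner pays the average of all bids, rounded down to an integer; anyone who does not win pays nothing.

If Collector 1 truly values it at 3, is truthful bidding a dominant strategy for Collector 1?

Check each profile of the others' bids and compare truth against every alternative bid.
Others bid (4, 4, 4): truth gives 0, best alternative gives -1.
Others bid (3, 3, 3): truth gives 0, best alternative gives 0.
Others bid (3, 3, 4): truth gives 0, best alternative gives 0.
Others bid (3, 3, 6): truth gives 0, best alternative gives 0.
Others bid (3, 3, 7): truth gives 0, best alternative gives 0.
Others bid (3, 4, 3): truth gives 0, best alternative gives 0.
(Remaining 58 profiles checked similarly; truth is weakly best in each.)
In every case the truthful bid is at least as good as any alternative, so it is a dominant strategy.

Yes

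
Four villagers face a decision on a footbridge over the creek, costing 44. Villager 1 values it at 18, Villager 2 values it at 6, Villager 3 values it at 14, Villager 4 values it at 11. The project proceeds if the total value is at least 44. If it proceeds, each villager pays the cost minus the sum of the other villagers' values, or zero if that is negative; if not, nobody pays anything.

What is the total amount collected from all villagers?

Total value 49 ≥ cost 44, so it is built.
Villager 1: others sum to 31; max(0, 44 - 31) = 13.
Villager 2: others sum to 43; max(0, 44 - 43) = 1.
Villager 3: others sum to 35; max(0, 44 - 35) = 9.
Villager 4: others sum to 38; max(0, 44 - 38) = 6.
Total collected = 13 + 1 + 9 + 6 = 29.

29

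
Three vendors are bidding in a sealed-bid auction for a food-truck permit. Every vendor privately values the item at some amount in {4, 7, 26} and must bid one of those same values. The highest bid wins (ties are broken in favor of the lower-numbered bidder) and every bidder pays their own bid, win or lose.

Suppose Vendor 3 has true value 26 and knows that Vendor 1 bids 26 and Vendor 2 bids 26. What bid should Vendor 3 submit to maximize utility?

Bid 4: loses but pays 4, utility -4.
Bid 7: loses but pays 7, utility -7.
Bid 26: loses but pays 26, utility -26.
The best choice is 4 with utility -4.

4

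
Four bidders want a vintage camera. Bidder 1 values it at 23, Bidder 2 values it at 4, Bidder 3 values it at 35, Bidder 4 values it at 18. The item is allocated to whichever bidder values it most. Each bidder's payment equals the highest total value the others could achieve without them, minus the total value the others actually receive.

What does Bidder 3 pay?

23

Bidder 3 has the highest value and receives the item.
Without Bidder 3, the item would go to the next-highest value, 23, so the others could achieve 23.
With Bidder 3 present and winning, the others receive nothing, so their total is 0.
Payment = 23 - 0 = 23.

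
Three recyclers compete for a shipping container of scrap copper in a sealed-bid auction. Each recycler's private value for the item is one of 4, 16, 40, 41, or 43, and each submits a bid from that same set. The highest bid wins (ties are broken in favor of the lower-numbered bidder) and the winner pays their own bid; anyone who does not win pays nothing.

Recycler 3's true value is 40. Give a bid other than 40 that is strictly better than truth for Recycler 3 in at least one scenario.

Suppose Recycler 1 bids 4 and Recycler 2 bids 4.
Bid 40: wins, pays 40, utility 40 - 40 = 0.
Bid 16: wins, pays 16, utility 40 - 16 = 24.
So bidding 16 beats truth here (24 > 0).

16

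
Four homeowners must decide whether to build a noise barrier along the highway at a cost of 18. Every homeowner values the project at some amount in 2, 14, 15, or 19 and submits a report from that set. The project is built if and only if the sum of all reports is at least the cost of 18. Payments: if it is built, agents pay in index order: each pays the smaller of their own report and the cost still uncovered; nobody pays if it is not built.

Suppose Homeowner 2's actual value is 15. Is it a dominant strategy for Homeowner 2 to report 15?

No

Consider the case where Homeowner 1 reports 2, Homeowner 3 reports 2 and Homeowner 4 reports 2.
Truthful report 15: project built, pays 15, utility 15 - 15 = 0.
Report 14 instead: project built, pays 14, utility 15 - 14 = 1.
Since 1 > 0, reporting 14 is strictly better here, so truthful reporting is not dominant.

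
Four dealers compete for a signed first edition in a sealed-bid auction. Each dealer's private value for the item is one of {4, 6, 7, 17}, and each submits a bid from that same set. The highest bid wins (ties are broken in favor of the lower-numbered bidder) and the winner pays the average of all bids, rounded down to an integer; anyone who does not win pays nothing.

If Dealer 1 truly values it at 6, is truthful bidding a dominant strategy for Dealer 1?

No

Consider the case where Dealer 2 bids 4, Dealer 3 bids 4 and Dealer 4 bids 7.
Truthful bid 6: loses, pays 0, utility 0.
Bid 7 instead: wins, pays 5, utility 6 - 5 = 1.
Since 1 > 0, bidding 7 is strictly better here, so truthful bidding is not dominant.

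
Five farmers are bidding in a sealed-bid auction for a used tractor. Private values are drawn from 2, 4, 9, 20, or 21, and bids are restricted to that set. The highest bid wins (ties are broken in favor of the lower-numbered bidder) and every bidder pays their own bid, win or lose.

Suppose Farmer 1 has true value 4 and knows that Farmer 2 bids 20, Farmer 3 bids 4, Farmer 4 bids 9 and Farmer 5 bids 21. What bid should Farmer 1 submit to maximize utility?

Bid 2: loses but pays 2, utility -2.
Bid 4: loses but pays 4, utility -4.
Bid 9: loses but pays 9, utility -9.
Bid 20: loses but pays 20, utility -20.
Bid 21: wins, pays 21, utility 4 - 21 = -17.
The best choice is 2 with utility -2.

2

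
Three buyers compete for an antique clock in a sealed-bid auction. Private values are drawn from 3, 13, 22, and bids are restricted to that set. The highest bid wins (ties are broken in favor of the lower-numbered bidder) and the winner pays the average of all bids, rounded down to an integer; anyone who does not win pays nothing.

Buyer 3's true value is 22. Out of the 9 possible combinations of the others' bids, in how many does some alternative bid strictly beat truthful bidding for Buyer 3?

Others bid (3, 3): truth gives 13; bid 13 gives 16 > 13. Violating.
Others bid (3, 13): truth gives 10; no alternative beats it.
Others bid (3, 22): truth gives 0; no alternative beats it.
(Checking all 9 profiles: 1 has a profitable deviation, 8 do not.)

1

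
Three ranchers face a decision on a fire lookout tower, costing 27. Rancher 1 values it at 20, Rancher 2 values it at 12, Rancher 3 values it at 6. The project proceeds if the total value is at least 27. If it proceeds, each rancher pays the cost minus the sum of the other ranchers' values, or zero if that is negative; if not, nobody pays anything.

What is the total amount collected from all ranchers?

10

Total value 38 ≥ cost 27, so it is built.
Rancher 1: others sum to 18; max(0, 27 - 18) = 9.
Rancher 2: others sum to 26; max(0, 27 - 26) = 1.
Rancher 3: others sum to 32; max(0, 27 - 32) = 0.
Total collected = 9 + 1 + 0 = 10.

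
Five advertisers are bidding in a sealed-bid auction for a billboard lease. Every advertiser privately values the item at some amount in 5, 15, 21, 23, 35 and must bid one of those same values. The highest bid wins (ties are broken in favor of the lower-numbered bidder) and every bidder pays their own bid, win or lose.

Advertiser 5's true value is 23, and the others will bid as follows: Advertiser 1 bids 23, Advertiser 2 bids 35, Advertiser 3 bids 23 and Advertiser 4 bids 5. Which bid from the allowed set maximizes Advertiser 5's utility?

Bid 5: loses but pays 5, utility -5.
Bid 15: loses but pays 15, utility -15.
Bid 21: loses but pays 21, utility -21.
Bid 23: loses but pays 23, utility -23.
Bid 35: loses but pays 35, utility -35.
The best choice is 5 with utility -5.

5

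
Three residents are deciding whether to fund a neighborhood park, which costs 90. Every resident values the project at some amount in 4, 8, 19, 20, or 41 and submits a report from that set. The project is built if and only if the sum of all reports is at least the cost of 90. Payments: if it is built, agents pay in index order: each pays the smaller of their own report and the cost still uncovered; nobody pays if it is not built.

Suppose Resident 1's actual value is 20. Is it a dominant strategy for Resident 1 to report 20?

No

Consider the case where Resident 2 reports 41 and Resident 3 reports 41.
Truthful report 20: project built, pays 20, utility 20 - 20 = 0.
Report 8 instead: project built, pays 8, utility 20 - 8 = 12.
Since 12 > 0, reporting 8 is strictly better here, so truthful reporting is not dominant.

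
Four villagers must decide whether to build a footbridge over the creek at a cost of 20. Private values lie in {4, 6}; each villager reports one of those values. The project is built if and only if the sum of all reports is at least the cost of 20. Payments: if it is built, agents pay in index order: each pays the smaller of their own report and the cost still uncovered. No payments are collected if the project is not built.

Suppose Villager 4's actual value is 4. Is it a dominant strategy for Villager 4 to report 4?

Check each profile of the others' reports and compare truth against every alternative report.
Others report (4, 4, 6): truth gives 0, best alternative gives -2.
Others report (4, 6, 4): truth gives 0, best alternative gives -2.
Others report (6, 4, 4): truth gives 0, best alternative gives -2.
Others report (6, 6, 6): truth gives 2, best alternative gives 2.
Others report (4, 4, 4): truth gives 0, best alternative gives 0.
Others report (4, 6, 6): truth gives 0, best alternative gives 0.
(Remaining 2 profiles checked similarly; truth is weakly best in each.)
In every case the truthful report is at least as good as any alternative, so it is a dominant strategy.

Yes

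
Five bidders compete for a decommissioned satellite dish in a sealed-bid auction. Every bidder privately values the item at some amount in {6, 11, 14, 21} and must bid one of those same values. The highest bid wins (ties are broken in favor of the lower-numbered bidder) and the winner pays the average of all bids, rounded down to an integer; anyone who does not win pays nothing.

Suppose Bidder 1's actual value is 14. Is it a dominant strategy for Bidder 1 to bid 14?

Consider the case where Bidder 2 bids 6, Bidder 3 bids 6, Bidder 4 bids 6 and Bidder 5 bids 6.
Truthful bid 14: wins, pays 7, utility 14 - 7 = 7.
Bid 6 instead: wins, pays 6, utility 14 - 6 = 8.
Since 8 > 7, bidding 6 is strictly better here, so truthful bidding is not dominant.

No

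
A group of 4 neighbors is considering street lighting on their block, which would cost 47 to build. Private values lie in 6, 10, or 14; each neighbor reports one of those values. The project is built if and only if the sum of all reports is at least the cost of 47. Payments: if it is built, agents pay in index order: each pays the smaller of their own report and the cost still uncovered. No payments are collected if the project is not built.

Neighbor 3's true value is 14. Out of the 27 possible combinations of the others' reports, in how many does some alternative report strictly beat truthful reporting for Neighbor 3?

4

Others report (10, 14, 14): truth gives 0; report 10 gives 4 > 0. Violating.
Others report (14, 10, 14): truth gives 0; report 10 gives 4 > 0. Violating.
Others report (14, 14, 10): truth gives 0; report 10 gives 4 > 0. Violating.
Others report (14, 14, 14): truth gives 0; report 6 gives 8 > 0. Violating.
Others report (6, 6, 6): truth gives 0; no alternative beats it.
Others report (6, 6, 10): truth gives 0; no alternative beats it.
(Checking all 27 profiles: 4 have a profitable deviation, 23 do not.)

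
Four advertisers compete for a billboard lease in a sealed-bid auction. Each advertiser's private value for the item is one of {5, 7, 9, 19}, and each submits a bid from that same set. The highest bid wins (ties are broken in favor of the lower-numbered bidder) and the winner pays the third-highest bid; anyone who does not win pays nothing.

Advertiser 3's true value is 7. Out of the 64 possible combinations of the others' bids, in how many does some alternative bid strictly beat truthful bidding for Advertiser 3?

6

Others bid (5, 5, 9): truth gives 0; bid 9 gives 2 > 0. Violating.
Others bid (5, 5, 19): truth gives 0; bid 19 gives 2 > 0. Violating.
Others bid (5, 7, 5): truth gives 0; bid 9 gives 2 > 0. Violating.
Others bid (5, 9, 5): truth gives 0; bid 19 gives 2 > 0. Violating.
Others bid (5, 5, 5): truth gives 2; no alternative beats it.
Others bid (5, 5, 7): truth gives 2; no alternative beats it.
(Checking all 64 profiles: 6 have a profitable deviation, 58 do not.)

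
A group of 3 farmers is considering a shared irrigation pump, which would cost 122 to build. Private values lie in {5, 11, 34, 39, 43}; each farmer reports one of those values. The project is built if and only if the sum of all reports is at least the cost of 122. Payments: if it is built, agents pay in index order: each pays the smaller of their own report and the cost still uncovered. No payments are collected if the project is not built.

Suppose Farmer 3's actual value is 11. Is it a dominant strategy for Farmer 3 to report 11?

Check each profile of the others' reports and compare truth against every alternative report.
Others report (5, 5): truth gives 0, best alternative gives 0.
Others report (5, 11): truth gives 0, best alternative gives 0.
Others report (5, 34): truth gives 0, best alternative gives 0.
Others report (5, 39): truth gives 0, best alternative gives 0.
Others report (5, 43): truth gives 0, best alternative gives 0.
Others report (11, 5): truth gives 0, best alternative gives 0.
(Remaining 19 profiles checked similarly; truth is weakly best in each.)
In every case the truthful report is at least as good as any alternative, so it is a dominant strategy.

Yes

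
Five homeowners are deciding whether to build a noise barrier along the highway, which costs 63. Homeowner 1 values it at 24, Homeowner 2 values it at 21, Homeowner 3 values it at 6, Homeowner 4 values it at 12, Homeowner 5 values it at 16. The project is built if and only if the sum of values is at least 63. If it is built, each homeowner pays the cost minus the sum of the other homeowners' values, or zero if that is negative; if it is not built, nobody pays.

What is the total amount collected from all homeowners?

13

Total value 79 ≥ cost 63, so it is built.
Homeowner 1: others sum to 55; max(0, 63 - 55) = 8.
Homeowner 2: others sum to 58; max(0, 63 - 58) = 5.
Homeowner 3: others sum to 73; max(0, 63 - 73) = 0.
Homeowner 4: others sum to 67; max(0, 63 - 67) = 0.
Homeowner 5: others sum to 63; max(0, 63 - 63) = 0.
Total collected = 8 + 5 + 0 + 0 + 0 = 13.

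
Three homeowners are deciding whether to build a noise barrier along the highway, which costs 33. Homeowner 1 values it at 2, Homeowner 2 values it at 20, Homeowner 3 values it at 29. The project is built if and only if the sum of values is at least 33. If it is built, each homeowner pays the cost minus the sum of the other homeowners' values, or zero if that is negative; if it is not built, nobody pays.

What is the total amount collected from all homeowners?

13

Total value 51 ≥ cost 33, so it is built.
Homeowner 1: others sum to 49; max(0, 33 - 49) = 0.
Homeowner 2: others sum to 31; max(0, 33 - 31) = 2.
Homeowner 3: others sum to 22; max(0, 33 - 22) = 11.
Total collected = 0 + 2 + 11 = 13.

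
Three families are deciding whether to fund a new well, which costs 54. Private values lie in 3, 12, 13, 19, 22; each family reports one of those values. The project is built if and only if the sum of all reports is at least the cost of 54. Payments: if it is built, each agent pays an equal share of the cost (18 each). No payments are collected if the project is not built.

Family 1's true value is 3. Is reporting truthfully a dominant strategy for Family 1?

Yes

Check each profile of the others' reports and compare truth against every alternative report.
Others report (22, 22): truth gives 0, best alternative gives -15.
Others report (3, 3): truth gives 0, best alternative gives 0.
Others report (3, 12): truth gives 0, best alternative gives 0.
Others report (3, 13): truth gives 0, best alternative gives 0.
Others report (3, 19): truth gives 0, best alternative gives 0.
Others report (3, 22): truth gives 0, best alternative gives 0.
(Remaining 19 profiles checked similarly; truth is weakly best in each.)
In every case the truthful report is at least as good as any alternative, so it is a dominant strategy.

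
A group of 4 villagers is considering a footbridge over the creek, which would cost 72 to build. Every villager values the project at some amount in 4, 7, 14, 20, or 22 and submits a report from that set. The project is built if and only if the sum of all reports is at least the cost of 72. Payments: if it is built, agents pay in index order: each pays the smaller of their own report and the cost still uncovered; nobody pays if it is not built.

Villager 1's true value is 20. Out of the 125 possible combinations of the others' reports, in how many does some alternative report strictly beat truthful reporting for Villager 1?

Others report (14, 22, 22): truth gives 0; report 14 gives 6 > 0. Violating.
Others report (20, 20, 20): truth gives 0; report 14 gives 6 > 0. Violating.
Others report (20, 20, 22): truth gives 0; report 14 gives 6 > 0. Violating.
Others report (20, 22, 20): truth gives 0; report 14 gives 6 > 0. Violating.
Others report (4, 4, 4): truth gives 0; no alternative beats it.
Others report (4, 4, 7): truth gives 0; no alternative beats it.
(Checking all 125 profiles: 11 have a profitable deviation, 114 do not.)

11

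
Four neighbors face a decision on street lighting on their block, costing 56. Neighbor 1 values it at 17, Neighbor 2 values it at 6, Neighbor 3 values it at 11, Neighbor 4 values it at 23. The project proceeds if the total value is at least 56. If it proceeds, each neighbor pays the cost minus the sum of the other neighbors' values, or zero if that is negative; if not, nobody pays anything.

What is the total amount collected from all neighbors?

53

Total value 57 ≥ cost 56, so it is built.
Neighbor 1: others sum to 40; max(0, 56 - 40) = 16.
Neighbor 2: others sum to 51; max(0, 56 - 51) = 5.
Neighbor 3: others sum to 46; max(0, 56 - 46) = 10.
Neighbor 4: others sum to 34; max(0, 56 - 34) = 22.
Total collected = 16 + 5 + 10 + 22 = 53.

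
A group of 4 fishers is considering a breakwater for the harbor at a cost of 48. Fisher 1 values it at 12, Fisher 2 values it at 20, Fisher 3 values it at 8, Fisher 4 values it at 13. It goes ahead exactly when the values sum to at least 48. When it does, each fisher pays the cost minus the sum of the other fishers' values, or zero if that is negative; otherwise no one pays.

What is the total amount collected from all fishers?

Total value 53 ≥ cost 48, so it is built.
Fisher 1: others sum to 41; max(0, 48 - 41) = 7.
Fisher 2: others sum to 33; max(0, 48 - 33) = 15.
Fisher 3: others sum to 45; max(0, 48 - 45) = 3.
Fisher 4: others sum to 40; max(0, 48 - 40) = 8.
Total collected = 7 + 15 + 3 + 8 = 33.

33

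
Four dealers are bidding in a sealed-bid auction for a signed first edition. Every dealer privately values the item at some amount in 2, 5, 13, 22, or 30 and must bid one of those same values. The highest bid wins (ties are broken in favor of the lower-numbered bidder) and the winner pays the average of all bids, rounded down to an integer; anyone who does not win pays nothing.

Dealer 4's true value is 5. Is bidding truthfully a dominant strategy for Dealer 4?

Yes

Check each profile of the others' bids and compare truth against every alternative bid.
Others bid (2, 2, 2): truth gives 3, best alternative gives 1.
Others bid (2, 2, 5): truth gives 0, best alternative gives 0.
Others bid (2, 2, 13): truth gives 0, best alternative gives 0.
Others bid (2, 2, 22): truth gives 0, best alternative gives 0.
Others bid (2, 2, 30): truth gives 0, best alternative gives 0.
Others bid (2, 5, 2): truth gives 0, best alternative gives 0.
(Remaining 119 profiles checked similarly; truth is weakly best in each.)
In every case the truthful bid is at least as good as any alternative, so it is a dominant strategy.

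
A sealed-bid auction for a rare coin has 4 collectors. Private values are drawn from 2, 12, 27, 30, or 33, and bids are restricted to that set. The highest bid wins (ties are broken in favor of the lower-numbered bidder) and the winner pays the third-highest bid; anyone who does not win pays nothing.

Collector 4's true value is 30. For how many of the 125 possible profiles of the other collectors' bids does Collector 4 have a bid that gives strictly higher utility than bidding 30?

27

Others bid (2, 2, 30): truth gives 0; bid 33 gives 28 > 0. Violating.
Others bid (2, 12, 30): truth gives 0; bid 33 gives 18 > 0. Violating.
Others bid (2, 27, 30): truth gives 0; bid 33 gives 3 > 0. Violating.
Others bid (2, 30, 2): truth gives 0; bid 33 gives 28 > 0. Violating.
Others bid (2, 2, 2): truth gives 28; no alternative beats it.
Others bid (2, 2, 12): truth gives 28; no alternative beats it.
(Checking all 125 profiles: 27 have a profitable deviation, 98 do not.)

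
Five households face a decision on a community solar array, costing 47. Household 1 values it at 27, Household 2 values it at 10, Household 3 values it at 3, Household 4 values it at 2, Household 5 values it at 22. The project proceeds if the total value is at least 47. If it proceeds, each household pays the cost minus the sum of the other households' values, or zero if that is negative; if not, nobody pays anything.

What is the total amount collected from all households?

15

Total value 64 ≥ cost 47, so it is built.
Household 1: others sum to 37; max(0, 47 - 37) = 10.
Household 2: others sum to 54; max(0, 47 - 54) = 0.
Household 3: others sum to 61; max(0, 47 - 61) = 0.
Household 4: others sum to 62; max(0, 47 - 62) = 0.
Household 5: others sum to 42; max(0, 47 - 42) = 5.
Total collected = 10 + 0 + 0 + 0 + 5 = 15.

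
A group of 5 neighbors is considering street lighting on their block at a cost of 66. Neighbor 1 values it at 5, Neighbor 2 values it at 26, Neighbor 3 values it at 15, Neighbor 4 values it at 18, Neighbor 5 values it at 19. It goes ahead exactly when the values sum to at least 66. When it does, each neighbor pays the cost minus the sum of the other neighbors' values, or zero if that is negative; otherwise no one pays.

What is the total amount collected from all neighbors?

12

Total value 83 ≥ cost 66, so it is built.
Neighbor 1: others sum to 78; max(0, 66 - 78) = 0.
Neighbor 2: others sum to 57; max(0, 66 - 57) = 9.
Neighbor 3: others sum to 68; max(0, 66 - 68) = 0.
Neighbor 4: others sum to 65; max(0, 66 - 65) = 1.
Neighbor 5: others sum to 64; max(0, 66 - 64) = 2.
Total collected = 0 + 9 + 0 + 1 + 2 = 12.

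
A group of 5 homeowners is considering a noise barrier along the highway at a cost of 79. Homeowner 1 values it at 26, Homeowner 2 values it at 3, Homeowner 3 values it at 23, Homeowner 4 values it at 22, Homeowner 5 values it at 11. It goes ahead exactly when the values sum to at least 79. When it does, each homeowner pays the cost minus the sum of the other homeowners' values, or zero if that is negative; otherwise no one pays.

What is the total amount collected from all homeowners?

58

Total value 85 ≥ cost 79, so it is built.
Homeowner 1: others sum to 59; max(0, 79 - 59) = 20.
Homeowner 2: others sum to 82; max(0, 79 - 82) = 0.
Homeowner 3: others sum to 62; max(0, 79 - 62) = 17.
Homeowner 4: others sum to 63; max(0, 79 - 63) = 16.
Homeowner 5: others sum to 74; max(0, 79 - 74) = 5.
Total collected = 20 + 0 + 17 + 16 + 5 = 58.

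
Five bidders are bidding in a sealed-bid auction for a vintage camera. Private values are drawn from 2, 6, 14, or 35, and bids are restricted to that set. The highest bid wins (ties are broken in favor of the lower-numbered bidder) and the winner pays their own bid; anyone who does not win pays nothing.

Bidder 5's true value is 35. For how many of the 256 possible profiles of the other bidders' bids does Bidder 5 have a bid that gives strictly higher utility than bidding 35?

16

Others bid (2, 2, 2, 2): truth gives 0; bid 6 gives 29 > 0. Violating.
Others bid (2, 2, 2, 6): truth gives 0; bid 14 gives 21 > 0. Violating.
Others bid (2, 2, 6, 2): truth gives 0; bid 14 gives 21 > 0. Violating.
Others bid (2, 2, 6, 6): truth gives 0; bid 14 gives 21 > 0. Violating.
Others bid (2, 2, 2, 14): truth gives 0; no alternative beats it.
Others bid (2, 2, 2, 35): truth gives 0; no alternative beats it.
(Checking all 256 profiles: 16 have a profitable deviation, 240 do not.)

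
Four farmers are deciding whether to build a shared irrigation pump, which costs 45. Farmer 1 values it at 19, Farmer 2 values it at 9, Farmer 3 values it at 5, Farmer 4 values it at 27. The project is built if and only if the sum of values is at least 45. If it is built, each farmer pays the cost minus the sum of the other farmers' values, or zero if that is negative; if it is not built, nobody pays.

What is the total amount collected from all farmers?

Total value 60 ≥ cost 45, so it is built.
Farmer 1: others sum to 41; max(0, 45 - 41) = 4.
Farmer 2: others sum to 51; max(0, 45 - 51) = 0.
Farmer 3: others sum to 55; max(0, 45 - 55) = 0.
Farmer 4: others sum to 33; max(0, 45 - 33) = 12.
Total collected = 4 + 0 + 0 + 12 = 16.

16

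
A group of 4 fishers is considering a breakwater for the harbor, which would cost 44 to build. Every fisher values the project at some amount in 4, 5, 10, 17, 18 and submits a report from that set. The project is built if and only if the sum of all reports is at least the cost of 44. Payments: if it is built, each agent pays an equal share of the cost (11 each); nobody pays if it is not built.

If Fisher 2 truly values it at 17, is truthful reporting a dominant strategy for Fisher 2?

Consider the case where Fisher 1 reports 4, Fisher 3 reports 4 and Fisher 4 reports 18.
Truthful report 17: project not built, utility 0.
Report 18 instead: project built, pays 11, utility 17 - 11 = 6.
Since 6 > 0, reporting 18 is strictly better here, so truthful reporting is not dominant.

No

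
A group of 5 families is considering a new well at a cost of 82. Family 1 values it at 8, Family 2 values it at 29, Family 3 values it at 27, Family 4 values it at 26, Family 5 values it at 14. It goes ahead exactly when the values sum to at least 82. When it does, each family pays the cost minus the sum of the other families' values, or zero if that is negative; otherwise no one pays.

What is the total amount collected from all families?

16

Total value 104 ≥ cost 82, so it is built.
Family 1: others sum to 96; max(0, 82 - 96) = 0.
Family 2: others sum to 75; max(0, 82 - 75) = 7.
Family 3: others sum to 77; max(0, 82 - 77) = 5.
Family 4: others sum to 78; max(0, 82 - 78) = 4.
Family 5: others sum to 90; max(0, 82 - 90) = 0.
Total collected = 0 + 7 + 5 + 4 + 0 = 16.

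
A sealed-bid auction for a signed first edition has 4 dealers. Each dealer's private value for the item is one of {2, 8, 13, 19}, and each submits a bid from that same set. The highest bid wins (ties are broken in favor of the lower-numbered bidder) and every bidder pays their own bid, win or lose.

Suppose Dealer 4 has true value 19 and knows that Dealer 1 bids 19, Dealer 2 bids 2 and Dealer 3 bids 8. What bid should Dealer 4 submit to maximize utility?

2

Bid 2: loses but pays 2, utility -2.
Bid 8: loses but pays 8, utility -8.
Bid 13: loses but pays 13, utility -13.
Bid 19: loses but pays 19, utility -19.
The best choice is 2 with utility -2.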